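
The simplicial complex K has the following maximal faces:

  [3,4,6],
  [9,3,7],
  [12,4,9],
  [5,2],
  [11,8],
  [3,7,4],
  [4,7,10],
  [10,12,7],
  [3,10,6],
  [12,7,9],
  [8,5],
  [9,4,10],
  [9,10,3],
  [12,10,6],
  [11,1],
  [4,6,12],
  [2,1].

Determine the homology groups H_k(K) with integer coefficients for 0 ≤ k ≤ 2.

H_0 ≅ Z^2,  H_1 ≅ Z ⊕ Z/2Z,  H_2 = 0.

Take the total order 1 < 2 < 3 < 4 < 5 < 6 < 7 < 8 < 9 < 10 < 11 < 12 on the vertex set. Then K (dimension 2) consists of the simplices:

  0-simplices (12): [1], [2], [3], [4], [5], [6], [7], [8], [9], [10], [11], [12]
  1-simplices (23): (23 of them)
  2-simplices (12): [3,4,6], [3,4,7], [3,6,10], [3,7,9], [3,9,10], [4,6,12], [4,7,10], [4,9,10], [4,9,12], [6,10,12], [7,9,12], [7,10,12]

so the chain groups are C_0 ≅ Z^12, C_1 ≅ Z^23, C_2 ≅ Z^12.

The boundary map ∂_1: C_1 → C_0 is given by ∂[p,q] = [q] − [p]. For instance
  ∂[3,9] = [9] − [3].
The resulting 12×23 matrix has rank 10, and its Smith normal form has invariant factors (1,1,1,1,1,1,1,1,1,1).

The boundary map ∂_2: C_2 → C_1 acts by ∂[p,q,r] = [q,r] − [p,r] + [p,q]. For instance
  ∂[3,9,10] = [9,10] − [3,10] + [3,9],
  ∂[3,4,7] = [4,7] − [3,7] + [3,4].
This gives a 23×12 integer matrix of rank 12; reducing to Smith normal form yields diagonal entries (1,1,1,1,1,1,1,1,1,1,1,2).

From H_k ≅ ker(∂_k) / im(∂_{k+1}) we obtain:

  H_0: rank C_0 − rank ∂_1 = 12 − 10 = 2, and the invariant factors of ∂_1 are all 1, so H_0 ≅ Z^2.
  H_1: rank ker ∂_1 − rank ∂_2 = (23 − 10) − 12 = 1, and ∂_2 has invariant factor 2 > 1, so H_1 ≅ Z ⊕ Z/2Z.
  H_2: rank ker ∂_2 − rank ∂_3 = (12 − 12) − 0 = 0, and there is no ∂_3, so H_2 ≅ 0.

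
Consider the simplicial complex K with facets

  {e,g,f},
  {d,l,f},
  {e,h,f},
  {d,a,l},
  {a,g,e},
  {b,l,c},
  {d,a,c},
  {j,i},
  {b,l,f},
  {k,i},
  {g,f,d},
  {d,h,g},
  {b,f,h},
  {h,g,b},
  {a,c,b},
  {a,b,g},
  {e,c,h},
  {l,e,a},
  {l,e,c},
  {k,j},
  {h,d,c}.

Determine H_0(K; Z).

H_0 = Z^2.

We work with the vertex ordering a < b < c < d < e < f < g < h < i < j < k < l. The simplices of K, each written with vertices in increasing order, are:

  0-simplices (12): a, b, c, d, e, f, g, h, i, j, k, l
  1-simplices (30): ab, ac, ad, ae, ag, al, bc, bf, bg, bh, bl, cd, ce, ch, cl, df, dg, dh, dl, ef, eg, eh, el, fg, fh, fl, gh, ij, ik, jk
  2-simplices (18): abc, abg, acd, adl, aeg, ael, bcl, bfh, bfl, bgh, cdh, ceh, cel, dfg, dfl, dgh, efg, efh

Hence C_0 ≅ Z^12, C_1 ≅ Z^30, C_2 ≅ Z^18.

The boundary map ∂_1: C_1 → C_0 sends each edge [p,q] (with p < q) to q − p. For instance
  ∂bh = h − b.
This gives a 12×30 integer matrix of rank 10; reducing to Smith normal form yields diagonal entries (1,1,1,1,1,1,1,1,1,1).

The boundary map ∂_2: C_2 → C_1 acts by ∂[p,q,r] = [q,r] − [p,r] + [p,q]. For instance
  ∂acd = cd − ad + ac,
  ∂cdh = dh − ch + cd.
The 30×18 boundary matrix has rank 18 and Smith normal form diag(1,1,1,1,1,1,1,1,1,1,1,1,1,1,1,1,1,2).

From H_k ≅ ker(∂_k) / im(∂_{k+1}) we obtain:

  H_0: rank C_0 − rank ∂_1 = 12 − 10 = 2, and the invariant factors of ∂_1 are all 1, so H_0 = Z^2.

(K is a triangulation of the disjoint union of the Klein bottle and the circle S^1.)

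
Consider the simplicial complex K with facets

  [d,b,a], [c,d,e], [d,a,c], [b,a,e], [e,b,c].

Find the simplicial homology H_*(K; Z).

Fix the vertex order a < b < c < d < e and write every simplex with vertices in increasing order. Then dim K = 2 and the simplices of K are:

  0-simplices (5): a, b, c, d, e
  1-simplices (10): ab, ac, ad, ae, bc, bd, be, cd, ce, de
  2-simplices (5): abd, abe, acd, bce, cde

so the chain groups are C_0 ≅ Z^5, C_1 ≅ Z^10, C_2 ≅ Z^5.

The boundary map ∂_1: C_1 → C_0 sends each edge [p,q] (with p < q) to q − p. For instance
  ∂ac = c − a.
The resulting 5×10 matrix has rank 4, and its Smith normal form has invariant factors (1,1,1,1).

Boundary ∂_2: C_2 → C_1 sends each 2-simplex [p,q,r] to [q,r] − [p,r] + [p,q]. For instance
  ∂abd = bd − ad + ab,
  ∂bce = ce − be + bc.
The resulting 10×5 matrix has rank 5, and its Smith normal form has invariant factors (1,1,1,1,1).

From H_k ≅ ker(∂_k) / im(∂_{k+1}) we obtain:

  H_0: rank C_0 − rank ∂_1 = 5 − 4 = 1, and the invariant factors of ∂_1 are all 1, so H_0 ≅ Z.
  H_1: rank ker ∂_1 − rank ∂_2 = (10 − 4) − 5 = 1, and the invariant factors of ∂_2 are all 1, so H_1 ≅ Z.
  H_2: rank ker ∂_2 − rank ∂_3 = (5 − 5) − 0 = 0, and there is no ∂_3, so H_2 ≅ 0.

H_0 ≅ Z,  H_1 ≅ Z,  H_2 = 0.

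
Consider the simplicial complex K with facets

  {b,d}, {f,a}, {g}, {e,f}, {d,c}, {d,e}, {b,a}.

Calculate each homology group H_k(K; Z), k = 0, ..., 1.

Order the vertices as a < b < c < d < e < f < g. Listing each simplex with vertices in this order, K has dimension 1 with simplices:

  0-simplices (7): a, b, c, d, e, f, g
  1-simplices (6): ab, af, bd, cd, de, ef

giving chain groups C_0 ≅ Z^7, C_1 ≅ Z^6.

∂_1: C_1 → C_0 sends each edge [p,q] (with p < q) to q − p. For instance
  ∂ab = b − a.
The 7×6 boundary matrix has rank 5 and Smith normal form diag(1,1,1,1,1).

Reading off H_k = ker ∂_k / im ∂_{k+1}:

  H_0: rank C_0 − rank ∂_1 = 7 − 5 = 2, and the invariant factors of ∂_1 are all 1, so H_0 ≅ Z^2.
  H_1: rank ker ∂_1 − rank ∂_2 = (6 − 5) − 0 = 1, and there is no ∂_2, so H_1 ≅ Z.

H_0 ≅ Z^2,  H_1 ≅ Z.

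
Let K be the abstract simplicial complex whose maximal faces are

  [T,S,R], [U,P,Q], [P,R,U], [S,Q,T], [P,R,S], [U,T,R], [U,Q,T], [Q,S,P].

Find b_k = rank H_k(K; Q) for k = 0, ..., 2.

b_0 = 1, b_1 = 0, b_2 = 1.

Order the vertices as P < Q < R < S < T < U. Listing each simplex with vertices in this order, K has dimension 2 with simplices:

  0-simplices (6): P, Q, R, S, T, U
  1-simplices (12): PQ, PR, PS, PU, QS, QT, QU, RS, RT, RU, ST, TU
  2-simplices (8): PQS, PQU, PRS, PRU, QST, QTU, RST, RTU

Hence C_0 ≅ Z^6, C_1 ≅ Z^12, C_2 ≅ Z^8.

Boundary ∂_1: C_1 → C_0 maps an edge to its endpoints' difference, ∂[p,q] = q − p. For instance
  ∂TU = U − T.
As a 6×12 matrix over Z this has rank 5, with invariant factors (1,1,1,1,1).

Boundary ∂_2: C_2 → C_1 maps a triangle to the signed sum of its edges. For instance
  ∂RST = ST − RT + RS,
  ∂PRU = RU − PU + PR.
As a 12×8 matrix over Z this has rank 7, with invariant factors (1,1,1,1,1,1,1).

Computing H_k = (kernel of ∂_k) / (image of ∂_{k+1}):

  H_0: rank C_0 − rank ∂_1 = 6 − 5 = 1, and the invariant factors of ∂_1 are all 1, so H_0 ≅ Z.
  H_1: rank ker ∂_1 − rank ∂_2 = (12 − 5) − 7 = 0, and the invariant factors of ∂_2 are all 1, so H_1 ≅ 0.
  H_2: rank ker ∂_2 − rank ∂_3 = (8 − 7) − 0 = 1, and there is no ∂_3, so H_2 ≅ Z.

Hence the Betti numbers are b_0 = 1, b_1 = 0, b_2 = 1.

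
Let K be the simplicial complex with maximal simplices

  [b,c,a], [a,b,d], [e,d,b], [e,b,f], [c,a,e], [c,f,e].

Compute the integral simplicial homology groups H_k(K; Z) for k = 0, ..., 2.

We work with the vertex ordering a < b < c < d < e < f. The simplices of K, each written with vertices in increasing order, are:

  0-simplices (6): a, b, c, d, e, f
  1-simplices (12): ab, ac, ad, ae, bc, bd, be, bf, ce, cf, de, ef
  2-simplices (6): abc, abd, ace, bde, bef, cef

Hence C_0 ≅ Z^6, C_1 ≅ Z^12, C_2 ≅ Z^6.

Boundary ∂_1: C_1 → C_0 maps an edge to its endpoints' difference, ∂[p,q] = q − p.
The resulting 6×12 matrix has rank 5, and its Smith normal form has invariant factors (1,1,1,1,1).

Boundary ∂_2: C_2 → C_1 maps a triangle to the signed sum of its edges. For instance
  ∂ace = ce − ae + ac,
  ∂abc = bc − ac + ab.
As a 12×6 matrix over Z this has rank 6, with invariant factors (1,1,1,1,1,1).

Computing H_k = (kernel of ∂_k) / (image of ∂_{k+1}):

  H_0: rank C_0 − rank ∂_1 = 6 − 5 = 1, and the invariant factors of ∂_1 are all 1, so H_0 ≅ Z.
  H_1: rank ker ∂_1 − rank ∂_2 = (12 − 5) − 6 = 1, and the invariant factors of ∂_2 are all 1, so H_1 ≅ Z.
  H_2: rank ker ∂_2 − rank ∂_3 = (6 − 6) − 0 = 0, and there is no ∂_3, so H_2 ≅ 0.

H_0 ≅ Z,  H_1 ≅ Z,  H_2 = 0.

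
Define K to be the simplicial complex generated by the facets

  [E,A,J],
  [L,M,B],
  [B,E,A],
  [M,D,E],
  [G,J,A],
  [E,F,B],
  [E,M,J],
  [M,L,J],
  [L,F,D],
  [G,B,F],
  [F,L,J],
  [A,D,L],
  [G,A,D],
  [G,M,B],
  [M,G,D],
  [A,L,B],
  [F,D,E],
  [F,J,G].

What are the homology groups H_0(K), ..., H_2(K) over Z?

H_0 = Z,  H_1 = Z^2,  H_2 = Z.

Order the vertices as A < B < D < E < F < G < J < L < M. Listing each simplex with vertices in this order, K has dimension 2 with simplices:

  0-simplices (9): A, B, D, E, F, G, J, L, M
  1-simplices (27): AB, AD, AE, AG, AJ, AL, BE, BF, BG, BL, BM, DE, DF, DG, DL, DM, EF, EJ, EM, FG, FJ, FL, GJ, GM, JL, JM, LM
  2-simplices (18): ABE, ABL, ADG, ADL, AEJ, AGJ, BEF, BFG, BGM, BLM, DEF, DEM, DFL, DGM, EJM, FGJ, FJL, JLM

so the chain groups are C_0 ≅ Z^9, C_1 ≅ Z^27, C_2 ≅ Z^18.

Boundary ∂_1: C_1 → C_0 is given by ∂[p,q] = [q] − [p]. For instance
  ∂AJ = J − A.
As a 9×27 matrix over Z this has rank 8, with invariant factors (1,1,1,1,1,1,1,1).

Boundary ∂_2: C_2 → C_1 acts by ∂[p,q,r] = [q,r] − [p,r] + [p,q]. For instance
  ∂DFL = FL − DL + DF,
  ∂ABL = BL − AL + AB.
As a 27×18 matrix over Z this has rank 17, with invariant factors (1,1,1,1,1,1,1,1,1,1,1,1,1,1,1,1,1).

Computing H_k = (kernel of ∂_k) / (image of ∂_{k+1}):

  H_0: rank C_0 − rank ∂_1 = 9 − 8 = 1, and the invariant factors of ∂_1 are all 1, so H_0 = Z.
  H_1: rank ker ∂_1 − rank ∂_2 = (27 − 8) − 17 = 2, and the invariant factors of ∂_2 are all 1, so H_1 = Z^2.
  H_2: rank ker ∂_2 − rank ∂_3 = (18 − 17) − 0 = 1, and there is no ∂_3, so H_2 = Z.

As a check, the Euler characteristic is 9 − 27 + 18 = 0, which agrees with 1 − 2 + 1 = 0.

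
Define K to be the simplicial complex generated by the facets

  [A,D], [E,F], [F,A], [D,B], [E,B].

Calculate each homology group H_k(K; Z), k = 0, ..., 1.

H_0 = Z,  H_1 = Z.

Take the total order A < B < D < E < F on the vertex set. Then K (dimension 1) consists of the simplices:

  0-simplices (5): A, B, D, E, F
  1-simplices (5): AD, AF, BD, BE, EF

so the chain groups are C_0 ≅ Z^5, C_1 ≅ Z^5.

∂_1: C_1 → C_0 maps an edge to its endpoints' difference, ∂[p,q] = q − p.
The 5×5 boundary matrix has rank 4 and Smith normal form diag(1,1,1,1).

Reading off H_k = ker ∂_k / im ∂_{k+1}:

  H_0: rank C_0 − rank ∂_1 = 5 − 4 = 1, and the invariant factors of ∂_1 are all 1, so H_0 = Z.
  H_1: rank ker ∂_1 − rank ∂_2 = (5 − 4) − 0 = 1, and there is no ∂_2, so H_1 = Z.

As a check, the Euler characteristic is 5 − 5 = 0, which agrees with 1 − 1 = 0.
(K is a triangulation of the circle S^1.)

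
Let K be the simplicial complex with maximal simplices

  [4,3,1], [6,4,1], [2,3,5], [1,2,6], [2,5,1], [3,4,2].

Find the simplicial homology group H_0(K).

Take the total order 1 < 2 < 3 < 4 < 5 < 6 on the vertex set. Then K (dimension 2) consists of the simplices:

  0-simplices (6): [1], [2], [3], [4], [5], [6]
  1-simplices (12): [1,2], [1,3], [1,4], [1,5], [1,6], [2,3], [2,4], [2,5], [2,6], [3,4], [3,5], [4,6]
  2-simplices (6): [1,2,5], [1,2,6], [1,3,4], [1,4,6], [2,3,4], [2,3,5]

so the chain groups are C_0 ≅ Z^6, C_1 ≅ Z^12, C_2 ≅ Z^6.

Boundary ∂_1: C_1 → C_0 maps an edge to its endpoints' difference, ∂[p,q] = q − p.
The 6×12 boundary matrix has rank 5 and Smith normal form diag(1,1,1,1,1).

The boundary map ∂_2: C_2 → C_1 acts by ∂[p,q,r] = [q,r] − [p,r] + [p,q]. For instance
  ∂[1,3,4] = [3,4] − [1,4] + [1,3],
  ∂[1,2,5] = [2,5] − [1,5] + [1,2].
This gives a 12×6 integer matrix of rank 6; reducing to Smith normal form yields diagonal entries (1,1,1,1,1,1).

Reading off H_k = ker ∂_k / im ∂_{k+1}:

  H_0: rank C_0 − rank ∂_1 = 6 − 5 = 1, and the invariant factors of ∂_1 are all 1, so H_0 ≅ Z.

(K is a triangulation of the cylinder S^1 x I.)

H_0 ≅ Z.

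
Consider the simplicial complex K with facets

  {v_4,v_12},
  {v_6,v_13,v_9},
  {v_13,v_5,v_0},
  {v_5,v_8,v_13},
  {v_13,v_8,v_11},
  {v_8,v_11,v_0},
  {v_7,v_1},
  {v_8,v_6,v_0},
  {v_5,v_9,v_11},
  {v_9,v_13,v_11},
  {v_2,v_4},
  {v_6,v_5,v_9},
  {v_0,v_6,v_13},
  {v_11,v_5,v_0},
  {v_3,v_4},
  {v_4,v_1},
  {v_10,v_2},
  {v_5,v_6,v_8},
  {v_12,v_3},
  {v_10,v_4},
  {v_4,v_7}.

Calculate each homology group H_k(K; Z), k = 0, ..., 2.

Fix the vertex order v_0 < v_1 < v_2 < v_3 < v_4 < v_5 < v_6 < v_7 < v_8 < v_9 < v_10 < v_11 < v_12 < v_13 and write every simplex with vertices in increasing order. Then dim K = 2 and the simplices of K are:

  0-simplices (14): [v_0], [v_1], [v_2], [v_3], [v_4], [v_5], [v_6], [v_7], [v_8], [v_9], [v_10], [v_11], [v_12], [v_13]
  1-simplices (27): (27 of them)
  2-simplices (12): (12 of them)

so the chain groups are C_0 ≅ Z^14, C_1 ≅ Z^27, C_2 ≅ Z^12.

Boundary ∂_1: C_1 → C_0 maps an edge to its endpoints' difference, ∂[p,q] = q − p. For instance
  ∂[v_3,v_4] = [v_4] − [v_3].
As a 14×27 matrix over Z this has rank 12, with invariant factors (1,1,1,1,1,1,1,1,1,1,1,1).

The boundary map ∂_2: C_2 → C_1 acts by ∂[p,q,r] = [q,r] − [p,r] + [p,q]. For instance
  ∂[v_0,v_6,v_13] = [v_6,v_13] − [v_0,v_13] + [v_0,v_6],
  ∂[v_5,v_6,v_9] = [v_6,v_9] − [v_5,v_9] + [v_5,v_6].
This gives a 27×12 integer matrix of rank 12; reducing to Smith normal form yields diagonal entries (1,1,1,1,1,1,1,1,1,1,1,2).

Reading off H_k = ker ∂_k / im ∂_{k+1}:

  H_0: rank C_0 − rank ∂_1 = 14 − 12 = 2, and the invariant factors of ∂_1 are all 1, so H_0 = Z^2.
  H_1: rank ker ∂_1 − rank ∂_2 = (27 − 12) − 12 = 3, and ∂_2 has invariant factor 2 > 1, so H_1 = Z^3 ⊕ Z/2.
  H_2: rank ker ∂_2 − rank ∂_3 = (12 − 12) − 0 = 0, and there is no ∂_3, so H_2 = 0.

H_0 ≅ Z^2,  H_1 ≅ Z^3 ⊕ Z/2,  H_2 = 0.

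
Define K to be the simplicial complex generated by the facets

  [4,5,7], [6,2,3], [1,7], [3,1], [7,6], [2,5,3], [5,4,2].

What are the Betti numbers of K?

b_0 = 1, b_1 = 2, b_2 = 0.

Order the vertices as 1 < 2 < 3 < 4 < 5 < 6 < 7. Listing each simplex with vertices in this order, K has dimension 2 with simplices:

  0-simplices (7): [1], [2], [3], [4], [5], [6], [7]
  1-simplices (12): [1,3], [1,7], [2,3], [2,4], [2,5], [2,6], [3,5], [3,6], [4,5], [4,7], [5,7], [6,7]
  2-simplices (4): [2,3,5], [2,3,6], [2,4,5], [4,5,7]

so the chain groups are C_0 ≅ Z^7, C_1 ≅ Z^12, C_2 ≅ Z^4.

∂_1: C_1 → C_0 maps an edge to its endpoints' difference, ∂[p,q] = q − p. For instance
  ∂[6,7] = [7] − [6].
As a 7×12 matrix over Z this has rank 6, with invariant factors (1,1,1,1,1,1).

∂_2: C_2 → C_1 sends each 2-simplex [p,q,r] to [q,r] − [p,r] + [p,q]. For instance
  ∂[2,3,6] = [3,6] − [2,6] + [2,3],
  ∂[2,3,5] = [3,5] − [2,5] + [2,3].
This gives a 12×4 integer matrix of rank 4; reducing to Smith normal form yields diagonal entries (1,1,1,1).

Computing H_k = (kernel of ∂_k) / (image of ∂_{k+1}):

  H_0: rank C_0 − rank ∂_1 = 7 − 6 = 1, and the invariant factors of ∂_1 are all 1, so H_0 = Z.
  H_1: rank ker ∂_1 − rank ∂_2 = (12 − 6) − 4 = 2, and the invariant factors of ∂_2 are all 1, so H_1 = Z^2.
  H_2: rank ker ∂_2 − rank ∂_3 = (4 − 4) − 0 = 0, and there is no ∂_3, so H_2 = 0.

As a check, the Euler characteristic is 7 − 12 + 4 = -1, which agrees with 1 − 2 + 0 = -1.

Hence the Betti numbers are b_0 = 1, b_1 = 2, b_2 = 0.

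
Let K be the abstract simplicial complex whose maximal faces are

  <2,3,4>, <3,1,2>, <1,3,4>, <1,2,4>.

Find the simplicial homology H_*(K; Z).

H_0 = Z,  H_1 = 0,  H_2 = Z.

K has 4 vertices, 6 edges, 4 triangles.
rank ∂_0 = 0, rank ∂_1 = 3 ⇒ b_0 = 4 − 0 − 3 = 1; all invariant factors of ∂_1 are 1 so no torsion. So H_0 = Z.
rank ∂_1 = 3, rank ∂_2 = 3 ⇒ b_1 = 6 − 3 − 3 = 0; all invariant factors of ∂_2 are 1 so no torsion. So H_1 = 0.
rank ∂_2 = 3, rank ∂_3 = 0 ⇒ b_2 = 4 − 3 − 0 = 1. So H_2 = Z.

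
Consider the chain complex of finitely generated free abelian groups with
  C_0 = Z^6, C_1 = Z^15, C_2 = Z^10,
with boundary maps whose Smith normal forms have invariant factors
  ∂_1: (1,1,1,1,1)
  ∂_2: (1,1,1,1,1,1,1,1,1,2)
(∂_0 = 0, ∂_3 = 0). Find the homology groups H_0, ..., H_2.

H_0: b_0 = 6 − 0 − 5 = 1; torsion from ∂_1 factors > 1: none. So H_0 = Z.
H_1: b_1 = 15 − 5 − 10 = 0; torsion from ∂_2 factors > 1: [2]. So H_1 = Z_2.
H_2: b_2 = 10 − 10 − 0 = 0; torsion from ∂_3 factors > 1: none. So H_2 = 0.

H_0 = Z,  H_1 = Z_2,  H_2 = 0.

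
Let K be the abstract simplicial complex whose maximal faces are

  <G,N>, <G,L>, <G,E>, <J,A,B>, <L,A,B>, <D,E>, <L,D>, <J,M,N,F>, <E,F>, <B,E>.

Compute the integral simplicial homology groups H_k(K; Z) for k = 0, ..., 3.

H_0 = Z,  H_1 = Z^4,  H_2 = 0,  H_3 = 0.

We work with the vertex ordering A < B < D < E < F < G < J < L < M < N. The simplices of K, each written with vertices in increasing order, are:

  0-simplices (10): A, B, D, E, F, G, J, L, M, N
  1-simplices (18): AB, AJ, AL, BE, BJ, BL, DE, DL, EF, EG, FJ, FM, FN, GL, GN, JM, JN, MN
  2-simplices (6): ABJ, ABL, FJM, FJN, FMN, JMN
  3-simplices (1): FJMN

Hence C_0 ≅ Z^10, C_1 ≅ Z^18, C_2 ≅ Z^6, C_3 ≅ Z^1.

∂_1: C_1 → C_0 maps an edge to its endpoints' difference, ∂[p,q] = q − p. For instance
  ∂DL = L − D.
The resulting 10×18 matrix has rank 9, and its Smith normal form has invariant factors (1,1,1,1,1,1,1,1,1).

∂_2: C_2 → C_1 maps a triangle to the signed sum of its edges. For instance
  ∂ABL = BL − AL + AB,
  ∂FMN = MN − FN + FM.
The 18×6 boundary matrix has rank 5 and Smith normal form diag(1,1,1,1,1).

Boundary ∂_3: C_3 → C_2 sends each 3-simplex σ to the alternating sum Σ_i (−1)^i (σ with its i-th vertex removed). For instance
  ∂FJMN = JMN − FMN + FJN − FJM.
As a 6×1 matrix over Z this has rank 1, with invariant factors (1).

Computing H_k = (kernel of ∂_k) / (image of ∂_{k+1}):

  H_0: rank C_0 − rank ∂_1 = 10 − 9 = 1, and the invariant factors of ∂_1 are all 1, so H_0 = Z.
  H_1: rank ker ∂_1 − rank ∂_2 = (18 − 9) − 5 = 4, and the invariant factors of ∂_2 are all 1, so H_1 = Z^4.
  H_2: rank ker ∂_2 − rank ∂_3 = (6 − 5) − 1 = 0, and the invariant factors of ∂_3 are all 1, so H_2 = 0.
  H_3: rank ker ∂_3 − rank ∂_4 = (1 − 1) − 0 = 0, and there is no ∂_4, so H_3 = 0.

As a check, the Euler characteristic is 10 − 18 + 6 − 1 = -3, which agrees with 1 − 4 + 0 − 0 = -3.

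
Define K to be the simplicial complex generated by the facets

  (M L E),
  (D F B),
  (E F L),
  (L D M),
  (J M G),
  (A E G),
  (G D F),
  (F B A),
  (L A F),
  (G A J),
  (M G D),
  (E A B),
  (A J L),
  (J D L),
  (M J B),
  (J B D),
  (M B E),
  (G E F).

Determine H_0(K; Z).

Take the total order A < B < D < E < F < G < J < L < M on the vertex set. Then K (dimension 2) consists of the simplices:

  0-simplices (9): A, B, D, E, F, G, J, L, M
  1-simplices (27): AB, AE, AF, AG, AJ, AL, BD, BE, BF, BJ, BM, DF, DG, DJ, DL, DM, EF, EG, EL, EM, FG, FL, GJ, GM, JL, JM, LM
  2-simplices (18): ABE, ABF, AEG, AFL, AGJ, AJL, BDF, BDJ, BEM, BJM, DFG, DGM, DJL, DLM, EFG, EFL, ELM, GJM

giving chain groups C_0 ≅ Z^9, C_1 ≅ Z^27, C_2 ≅ Z^18.

∂_1: C_1 → C_0 sends each edge [p,q] (with p < q) to q − p. For instance
  ∂DL = L − D.
The resulting 9×27 matrix has rank 8, and its Smith normal form has invariant factors (1,1,1,1,1,1,1,1).

∂_2: C_2 → C_1 maps a triangle to the signed sum of its edges. For instance
  ∂EFG = FG − EG + EF,
  ∂BJM = JM − BM + BJ.
As a 27×18 matrix over Z this has rank 18, with invariant factors (1,1,1,1,1,1,1,1,1,1,1,1,1,1,1,1,1,2).

From H_k ≅ ker(∂_k) / im(∂_{k+1}) we obtain:

  H_0: rank C_0 − rank ∂_1 = 9 − 8 = 1, and the invariant factors of ∂_1 are all 1, so H_0 = Z.

(K is a triangulation of the Klein bottle.)

H_0 = Z.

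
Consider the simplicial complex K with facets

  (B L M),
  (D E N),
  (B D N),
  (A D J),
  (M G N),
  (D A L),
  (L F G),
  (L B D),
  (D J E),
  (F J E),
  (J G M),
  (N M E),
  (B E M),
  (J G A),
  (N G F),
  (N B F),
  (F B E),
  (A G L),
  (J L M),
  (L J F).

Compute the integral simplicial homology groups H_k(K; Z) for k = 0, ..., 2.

K has 10 vertices, 30 edges, 20 triangles.
rank ∂_0 = 0, rank ∂_1 = 9 ⇒ b_0 = 10 − 0 − 9 = 1; all invariant factors of ∂_1 are 1 so no torsion. So H_0 = Z.
rank ∂_1 = 9, rank ∂_2 = 20 ⇒ b_1 = 30 − 9 − 20 = 1; ∂_2 has invariant factor(s) [2] giving torsion. So H_1 = Z × Z/2.
rank ∂_2 = 20, rank ∂_3 = 0 ⇒ b_2 = 20 − 20 − 0 = 0. So H_2 = 0.

H_0 = Z,  H_1 = Z × Z/2,  H_2 = 0.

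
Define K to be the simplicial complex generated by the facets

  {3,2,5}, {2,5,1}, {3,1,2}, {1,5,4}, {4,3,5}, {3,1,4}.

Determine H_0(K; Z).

H_0 = Z.

K has 5 vertices, 9 edges, 6 triangles.
rank ∂_0 = 0, rank ∂_1 = 4 ⇒ b_0 = 5 − 0 − 4 = 1; all invariant factors of ∂_1 are 1 so no torsion. So H_0 ≅ Z.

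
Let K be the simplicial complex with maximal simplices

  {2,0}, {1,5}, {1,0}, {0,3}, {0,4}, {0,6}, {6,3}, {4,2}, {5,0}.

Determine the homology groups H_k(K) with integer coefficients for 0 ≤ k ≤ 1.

Fix the vertex order 0 < 1 < 2 < 3 < 4 < 5 < 6 and write every simplex with vertices in increasing order. Then dim K = 1 and the simplices of K are:

  0-simplices (7): [0], [1], [2], [3], [4], [5], [6]
  1-simplices (9): [0,1], [0,2], [0,3], [0,4], [0,5], [0,6], [1,5], [2,4], [3,6]

Hence C_0 ≅ Z^7, C_1 ≅ Z^9.

The boundary map ∂_1: C_1 → C_0 sends each edge [p,q] (with p < q) to q − p.
As a 7×9 matrix over Z this has rank 6, with invariant factors (1,1,1,1,1,1).

Reading off H_k = ker ∂_k / im ∂_{k+1}:

  H_0: rank C_0 − rank ∂_1 = 7 − 6 = 1, and the invariant factors of ∂_1 are all 1, so H_0 ≅ Z.
  H_1: rank ker ∂_1 − rank ∂_2 = (9 − 6) − 0 = 3, and there is no ∂_2, so H_1 ≅ Z^3.

H_0 = Z,  H_1 = Z^3.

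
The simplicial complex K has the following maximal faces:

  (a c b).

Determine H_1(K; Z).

H_1 = 0.

Fix the vertex order a < b < c and write every simplex with vertices in increasing order. Then dim K = 2 and the simplices of K are:

  0-simplices (3): a, b, c
  1-simplices (3): ab, ac, bc
  2-simplices (1): abc

Hence C_0 ≅ Z^3, C_1 ≅ Z^3, C_2 ≅ Z^1.

Boundary ∂_1: C_1 → C_0 maps an edge to its endpoints' difference, ∂[p,q] = q − p. For instance
  ∂ac = c − a.
This gives a 3×3 integer matrix of rank 2; reducing to Smith normal form yields diagonal entries (1,1).

The boundary map ∂_2: C_2 → C_1 sends each 2-simplex [p,q,r] to [q,r] − [p,r] + [p,q]. For instance
  ∂abc = bc − ac + ab.
As a 3×1 matrix over Z this has rank 1, with invariant factors (1).

Computing H_k = (kernel of ∂_k) / (image of ∂_{k+1}):

  H_1: rank ker ∂_1 − rank ∂_2 = (3 − 2) − 1 = 0, and the invariant factors of ∂_2 are all 1, so H_1 = 0.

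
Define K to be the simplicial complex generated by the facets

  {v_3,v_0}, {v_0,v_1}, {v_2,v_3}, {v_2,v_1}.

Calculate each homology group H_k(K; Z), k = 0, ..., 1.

H_0 ≅ Z,  H_1 ≅ Z.

Take the total order v_0 < v_1 < v_2 < v_3 on the vertex set. Then K (dimension 1) consists of the simplices:

  0-simplices (4): [v_0], [v_1], [v_2], [v_3]
  1-simplices (4): [v_0,v_1], [v_0,v_3], [v_1,v_2], [v_2,v_3]

giving chain groups C_0 ≅ Z^4, C_1 ≅ Z^4.

∂_1: C_1 → C_0 maps an edge to its endpoints' difference, ∂[p,q] = q − p. For instance
  ∂[v_0,v_1] = [v_1] − [v_0].
This gives a 4×4 integer matrix of rank 3; reducing to Smith normal form yields diagonal entries (1,1,1).

Now H_k = ker ∂_k / im ∂_{k+1}, so:

  H_0: rank C_0 − rank ∂_1 = 4 − 3 = 1, and the invariant factors of ∂_1 are all 1, so H_0 = Z.
  H_1: rank ker ∂_1 − rank ∂_2 = (4 − 3) − 0 = 1, and there is no ∂_2, so H_1 = Z.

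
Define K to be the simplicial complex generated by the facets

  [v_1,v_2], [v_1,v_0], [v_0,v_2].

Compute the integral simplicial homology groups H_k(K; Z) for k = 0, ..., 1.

Fix the vertex order v_0 < v_1 < v_2 and write every simplex with vertices in increasing order. Then dim K = 1 and the simplices of K are:

  0-simplices (3): [v_0], [v_1], [v_2]
  1-simplices (3): [v_0,v_1], [v_0,v_2], [v_1,v_2]

Hence C_0 ≅ Z^3, C_1 ≅ Z^3.

Boundary ∂_1: C_1 → C_0 is given by ∂[p,q] = [q] − [p].
The resulting 3×3 matrix has rank 2, and its Smith normal form has invariant factors (1,1).

Now H_k = ker ∂_k / im ∂_{k+1}, so:

  H_0: rank C_0 − rank ∂_1 = 3 − 2 = 1, and the invariant factors of ∂_1 are all 1, so H_0 ≅ Z.
  H_1: rank ker ∂_1 − rank ∂_2 = (3 − 2) − 0 = 1, and there is no ∂_2, so H_1 ≅ Z.

(K is a triangulation of the circle S^1.)

H_0 = Z,  H_1 = Z.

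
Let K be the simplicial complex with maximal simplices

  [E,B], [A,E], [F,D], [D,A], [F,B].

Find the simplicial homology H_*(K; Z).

H_0 = Z,  H_1 = Z.

Fix the vertex order A < B < D < E < F and write every simplex with vertices in increasing order. Then dim K = 1 and the simplices of K are:

  0-simplices (5): A, B, D, E, F
  1-simplices (5): AD, AE, BE, BF, DF

Hence C_0 ≅ Z^5, C_1 ≅ Z^5.

∂_1: C_1 → C_0 is given by ∂[p,q] = [q] − [p]. For instance
  ∂AE = E − A.
As a 5×5 matrix over Z this has rank 4, with invariant factors (1,1,1,1).

From H_k ≅ ker(∂_k) / im(∂_{k+1}) we obtain:

  H_0: rank C_0 − rank ∂_1 = 5 − 4 = 1, and the invariant factors of ∂_1 are all 1, so H_0 = Z.
  H_1: rank ker ∂_1 − rank ∂_2 = (5 − 4) − 0 = 1, and there is no ∂_2, so H_1 = Z.

As a check, the Euler characteristic is 5 − 5 = 0, which agrees with 1 − 1 = 0.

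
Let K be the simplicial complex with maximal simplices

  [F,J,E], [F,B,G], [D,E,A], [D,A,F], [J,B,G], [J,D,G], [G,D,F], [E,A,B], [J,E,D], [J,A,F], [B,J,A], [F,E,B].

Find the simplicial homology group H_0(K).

Fix the vertex order A < B < D < E < F < G < J and write every simplex with vertices in increasing order. Then dim K = 2 and the simplices of K are:

  0-simplices (7): A, B, D, E, F, G, J
  1-simplices (18): AB, AD, AE, AF, AJ, BE, BF, BG, BJ, DE, DF, DG, DJ, EF, EJ, FG, FJ, GJ
  2-simplices (12): ABE, ABJ, ADE, ADF, AFJ, BEF, BFG, BGJ, DEJ, DFG, DGJ, EFJ

Hence C_0 ≅ Z^7, C_1 ≅ Z^18, C_2 ≅ Z^12.

Boundary ∂_1: C_1 → C_0 is given by ∂[p,q] = [q] − [p].
As a 7×18 matrix over Z this has rank 6, with invariant factors (1,1,1,1,1,1).

Boundary ∂_2: C_2 → C_1 acts by ∂[p,q,r] = [q,r] − [p,r] + [p,q]. For instance
  ∂AFJ = FJ − AJ + AF,
  ∂DFG = FG − DG + DF.
The resulting 18×12 matrix has rank 12, and its Smith normal form has invariant factors (1,1,1,1,1,1,1,1,1,1,1,2).

Reading off H_k = ker ∂_k / im ∂_{k+1}:

  H_0: rank C_0 − rank ∂_1 = 7 − 6 = 1, and the invariant factors of ∂_1 are all 1, so H_0 ≅ Z.

H_0 = Z.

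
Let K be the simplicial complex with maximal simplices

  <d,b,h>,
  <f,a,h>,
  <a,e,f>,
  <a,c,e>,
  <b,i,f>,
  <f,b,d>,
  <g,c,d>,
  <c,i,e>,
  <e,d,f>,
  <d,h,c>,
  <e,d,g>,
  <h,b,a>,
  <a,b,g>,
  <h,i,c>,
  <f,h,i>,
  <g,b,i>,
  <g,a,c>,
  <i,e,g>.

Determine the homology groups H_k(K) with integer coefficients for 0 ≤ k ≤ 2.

H_0 ≅ Z,  H_1 ≅ Z ⊕ Z/2Z,  H_2 = 0.

Take the total order a < b < c < d < e < f < g < h < i on the vertex set. Then K (dimension 2) consists of the simplices:

  0-simplices (9): a, b, c, d, e, f, g, h, i
  1-simplices (27): ab, ac, ae, af, ag, ah, bd, bf, bg, bh, bi, cd, ce, cg, ch, ci, de, df, dg, dh, ef, eg, ei, fh, fi, gi, hi
  2-simplices (18): abg, abh, ace, acg, aef, afh, bdf, bdh, bfi, bgi, cdg, cdh, cei, chi, def, deg, egi, fhi

Hence C_0 ≅ Z^9, C_1 ≅ Z^27, C_2 ≅ Z^18.

∂_1: C_1 → C_0 sends each edge [p,q] (with p < q) to q − p.
This gives a 9×27 integer matrix of rank 8; reducing to Smith normal form yields diagonal entries (1,1,1,1,1,1,1,1).

The boundary map ∂_2: C_2 → C_1 maps a triangle to the signed sum of its edges. For instance
  ∂bdh = dh − bh + bd,
  ∂cei = ei − ci + ce.
The 27×18 boundary matrix has rank 18 and Smith normal form diag(1,1,1,1,1,1,1,1,1,1,1,1,1,1,1,1,1,2).

Reading off H_k = ker ∂_k / im ∂_{k+1}:

  H_0: rank C_0 − rank ∂_1 = 9 − 8 = 1, and the invariant factors of ∂_1 are all 1, so H_0 = Z.
  H_1: rank ker ∂_1 − rank ∂_2 = (27 − 8) − 18 = 1, and ∂_2 has invariant factor 2 > 1, so H_1 = Z ⊕ Z/2Z.
  H_2: rank ker ∂_2 − rank ∂_3 = (18 − 18) − 0 = 0, and there is no ∂_3, so H_2 = 0.

As a check, the Euler characteristic is 9 − 27 + 18 = 0, which agrees with 1 − 1 + 0 = 0.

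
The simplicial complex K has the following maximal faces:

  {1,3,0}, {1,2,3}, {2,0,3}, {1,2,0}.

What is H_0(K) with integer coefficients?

H_0 ≅ Z.

K has 4 vertices, 6 edges, 4 triangles.
rank ∂_0 = 0, rank ∂_1 = 3 ⇒ b_0 = 4 − 0 − 3 = 1; all invariant factors of ∂_1 are 1 so no torsion. So H_0 ≅ Z.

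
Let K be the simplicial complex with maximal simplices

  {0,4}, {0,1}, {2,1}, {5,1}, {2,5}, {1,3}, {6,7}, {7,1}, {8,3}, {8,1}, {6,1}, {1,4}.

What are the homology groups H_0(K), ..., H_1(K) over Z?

H_0 ≅ Z,  H_1 ≅ Z^4.

Order the vertices as 0 < 1 < 2 < 3 < 4 < 5 < 6 < 7 < 8. Listing each simplex with vertices in this order, K has dimension 1 with simplices:

  0-simplices (9): [0], [1], [2], [3], [4], [5], [6], [7], [8]
  1-simplices (12): [0,1], [0,4], [1,2], [1,3], [1,4], [1,5], [1,6], [1,7], [1,8], [2,5], [3,8], [6,7]

so the chain groups are C_0 ≅ Z^9, C_1 ≅ Z^12.

∂_1: C_1 → C_0 sends each edge [p,q] (with p < q) to q − p.
The resulting 9×12 matrix has rank 8, and its Smith normal form has invariant factors (1,1,1,1,1,1,1,1).

Now H_k = ker ∂_k / im ∂_{k+1}, so:

  H_0: rank C_0 − rank ∂_1 = 9 − 8 = 1, and the invariant factors of ∂_1 are all 1, so H_0 ≅ Z.
  H_1: rank ker ∂_1 − rank ∂_2 = (12 − 8) − 0 = 4, and there is no ∂_2, so H_1 ≅ Z^4.

As a check, the Euler characteristic is 9 − 12 = -3, which agrees with 1 − 4 = -3.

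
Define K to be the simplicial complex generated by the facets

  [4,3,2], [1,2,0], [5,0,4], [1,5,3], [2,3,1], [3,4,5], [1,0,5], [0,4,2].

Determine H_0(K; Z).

Fix the vertex order 0 < 1 < 2 < 3 < 4 < 5 and write every simplex with vertices in increasing order. Then dim K = 2 and the simplices of K are:

  0-simplices (6): [0], [1], [2], [3], [4], [5]
  1-simplices (12): [0,1], [0,2], [0,4], [0,5], [1,2], [1,3], [1,5], [2,3], [2,4], [3,4], [3,5], [4,5]
  2-simplices (8): [0,1,2], [0,1,5], [0,2,4], [0,4,5], [1,2,3], [1,3,5], [2,3,4], [3,4,5]

Hence C_0 ≅ Z^6, C_1 ≅ Z^12, C_2 ≅ Z^8.

The boundary map ∂_1: C_1 → C_0 sends each edge [p,q] (with p < q) to q − p. For instance
  ∂[2,3] = [3] − [2].
As a 6×12 matrix over Z this has rank 5, with invariant factors (1,1,1,1,1).

∂_2: C_2 → C_1 acts by ∂[p,q,r] = [q,r] − [p,r] + [p,q]. For instance
  ∂[3,4,5] = [4,5] − [3,5] + [3,4],
  ∂[0,4,5] = [4,5] − [0,5] + [0,4].
The resulting 12×8 matrix has rank 7, and its Smith normal form has invariant factors (1,1,1,1,1,1,1).

Computing H_k = (kernel of ∂_k) / (image of ∂_{k+1}):

  H_0: rank C_0 − rank ∂_1 = 6 − 5 = 1, and the invariant factors of ∂_1 are all 1, so H_0 ≅ Z.

H_0 ≅ Z.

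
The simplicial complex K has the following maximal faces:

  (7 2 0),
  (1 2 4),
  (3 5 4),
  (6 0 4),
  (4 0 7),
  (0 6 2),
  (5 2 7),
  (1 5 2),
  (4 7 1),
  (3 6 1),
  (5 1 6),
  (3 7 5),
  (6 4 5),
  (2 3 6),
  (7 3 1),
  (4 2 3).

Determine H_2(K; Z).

H_2 = Z.

Take the total order 0 < 1 < 2 < 3 < 4 < 5 < 6 < 7 on the vertex set. Then K (dimension 2) consists of the simplices:

  0-simplices (8): [0], [1], [2], [3], [4], [5], [6], [7]
  1-simplices (24): (24 of them)
  2-simplices (16): [0,2,6], [0,2,7], [0,4,6], [0,4,7], [1,2,4], [1,2,5], [1,3,6], [1,3,7], [1,4,7], [1,5,6], [2,3,4], [2,3,6], [2,5,7], [3,4,5], [3,5,7], [4,5,6]

so the chain groups are C_0 ≅ Z^8, C_1 ≅ Z^24, C_2 ≅ Z^16.

The boundary map ∂_1: C_1 → C_0 maps an edge to its endpoints' difference, ∂[p,q] = q − p.
The resulting 8×24 matrix has rank 7, and its Smith normal form has invariant factors (1,1,1,1,1,1,1).

The boundary map ∂_2: C_2 → C_1 sends each 2-simplex [p,q,r] to [q,r] − [p,r] + [p,q]. For instance
  ∂[1,4,7] = [4,7] − [1,7] + [1,4],
  ∂[0,4,7] = [4,7] − [0,7] + [0,4].
As a 24×16 matrix over Z this has rank 15, with invariant factors (1,1,1,1,1,1,1,1,1,1,1,1,1,1,1).

Now H_k = ker ∂_k / im ∂_{k+1}, so:

  H_2: rank ker ∂_2 − rank ∂_3 = (16 − 15) − 0 = 1, and there is no ∂_3, so H_2 = Z.

(K is a triangulation of the torus T^2.)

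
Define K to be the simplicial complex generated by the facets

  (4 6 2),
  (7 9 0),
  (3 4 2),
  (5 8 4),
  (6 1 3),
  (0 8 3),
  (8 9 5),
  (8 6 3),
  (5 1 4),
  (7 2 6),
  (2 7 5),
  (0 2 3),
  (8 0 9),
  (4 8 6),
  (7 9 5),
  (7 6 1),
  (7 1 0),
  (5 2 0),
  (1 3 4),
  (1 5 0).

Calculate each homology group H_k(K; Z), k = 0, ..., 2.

K has 10 vertices, 30 edges, 20 triangles.
rank ∂_0 = 0, rank ∂_1 = 9 ⇒ b_0 = 10 − 0 − 9 = 1; all invariant factors of ∂_1 are 1 so no torsion. So H_0 ≅ Z.
rank ∂_1 = 9, rank ∂_2 = 20 ⇒ b_1 = 30 − 9 − 20 = 1; ∂_2 has invariant factor(s) [2] giving torsion. So H_1 ≅ Z ⊕ Z/2Z.
rank ∂_2 = 20, rank ∂_3 = 0 ⇒ b_2 = 20 − 20 − 0 = 0. So H_2 ≅ 0.

H_0 = Z,  H_1 = Z ⊕ Z/2Z,  H_2 = 0.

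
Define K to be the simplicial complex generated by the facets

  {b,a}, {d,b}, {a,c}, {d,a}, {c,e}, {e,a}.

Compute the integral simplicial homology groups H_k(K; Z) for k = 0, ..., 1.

Order the vertices as a < b < c < d < e. Listing each simplex with vertices in this order, K has dimension 1 with simplices:

  0-simplices (5): a, b, c, d, e
  1-simplices (6): ab, ac, ad, ae, bd, ce

so the chain groups are C_0 ≅ Z^5, C_1 ≅ Z^6.

∂_1: C_1 → C_0 maps an edge to its endpoints' difference, ∂[p,q] = q − p. For instance
  ∂ac = c − a.
The resulting 5×6 matrix has rank 4, and its Smith normal form has invariant factors (1,1,1,1).

Now H_k = ker ∂_k / im ∂_{k+1}, so:

  H_0: rank C_0 − rank ∂_1 = 5 − 4 = 1, and the invariant factors of ∂_1 are all 1, so H_0 ≅ Z.
  H_1: rank ker ∂_1 − rank ∂_2 = (6 − 4) − 0 = 2, and there is no ∂_2, so H_1 ≅ Z^2.

H_0 = Z,  H_1 = Z^2.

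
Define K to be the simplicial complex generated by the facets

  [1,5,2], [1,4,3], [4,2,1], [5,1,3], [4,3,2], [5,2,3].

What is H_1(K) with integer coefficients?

H_1 = 0.

We work with the vertex ordering 1 < 2 < 3 < 4 < 5. The simplices of K, each written with vertices in increasing order, are:

  0-simplices (5): [1], [2], [3], [4], [5]
  1-simplices (9): [1,2], [1,3], [1,4], [1,5], [2,3], [2,4], [2,5], [3,4], [3,5]
  2-simplices (6): [1,2,4], [1,2,5], [1,3,4], [1,3,5], [2,3,4], [2,3,5]

giving chain groups C_0 ≅ Z^5, C_1 ≅ Z^9, C_2 ≅ Z^6.

∂_1: C_1 → C_0 is given by ∂[p,q] = [q] − [p].
The resulting 5×9 matrix has rank 4, and its Smith normal form has invariant factors (1,1,1,1).

Boundary ∂_2: C_2 → C_1 maps a triangle to the signed sum of its edges. For instance
  ∂[2,3,5] = [3,5] − [2,5] + [2,3],
  ∂[1,2,4] = [2,4] − [1,4] + [1,2].
The resulting 9×6 matrix has rank 5, and its Smith normal form has invariant factors (1,1,1,1,1).

Reading off H_k = ker ∂_k / im ∂_{k+1}:

  H_1: rank ker ∂_1 − rank ∂_2 = (9 − 4) − 5 = 0, and the invariant factors of ∂_2 are all 1, so H_1 ≅ 0.

(K is a triangulation of the 2-sphere S^2.)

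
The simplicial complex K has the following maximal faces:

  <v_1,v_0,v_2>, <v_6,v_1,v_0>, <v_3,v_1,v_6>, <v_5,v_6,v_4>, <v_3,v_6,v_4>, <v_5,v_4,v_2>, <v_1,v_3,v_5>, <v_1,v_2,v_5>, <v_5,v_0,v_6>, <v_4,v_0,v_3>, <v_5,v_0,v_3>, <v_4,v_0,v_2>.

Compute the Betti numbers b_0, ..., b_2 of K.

Take the total order v_0 < v_1 < v_2 < v_3 < v_4 < v_5 < v_6 on the vertex set. Then K (dimension 2) consists of the simplices:

  0-simplices (7): [v_0], [v_1], [v_2], [v_3], [v_4], [v_5], [v_6]
  1-simplices (18): (18 of them)
  2-simplices (12): (12 of them)

Hence C_0 ≅ Z^7, C_1 ≅ Z^18, C_2 ≅ Z^12.

∂_1: C_1 → C_0 is given by ∂[p,q] = [q] − [p]. For instance
  ∂[v_1,v_5] = [v_5] − [v_1].
The resulting 7×18 matrix has rank 6, and its Smith normal form has invariant factors (1,1,1,1,1,1).

The boundary map ∂_2: C_2 → C_1 maps a triangle to the signed sum of its edges. For instance
  ∂[v_0,v_1,v_6] = [v_1,v_6] − [v_0,v_6] + [v_0,v_1],
  ∂[v_0,v_1,v_2] = [v_1,v_2] − [v_0,v_2] + [v_0,v_1].
The 18×12 boundary matrix has rank 12 and Smith normal form diag(1,1,1,1,1,1,1,1,1,1,1,2).

Computing H_k = (kernel of ∂_k) / (image of ∂_{k+1}):

  H_0: rank C_0 − rank ∂_1 = 7 − 6 = 1, and the invariant factors of ∂_1 are all 1, so H_0 = Z.
  H_1: rank ker ∂_1 − rank ∂_2 = (18 − 6) − 12 = 0, and ∂_2 has invariant factor 2 > 1, so H_1 = Z/2.
  H_2: rank ker ∂_2 − rank ∂_3 = (12 − 12) − 0 = 0, and there is no ∂_3, so H_2 = 0.

Hence the Betti numbers are b_0 = 1, b_1 = 0, b_2 = 0.

b_0 = 1, b_1 = 0, b_2 = 0.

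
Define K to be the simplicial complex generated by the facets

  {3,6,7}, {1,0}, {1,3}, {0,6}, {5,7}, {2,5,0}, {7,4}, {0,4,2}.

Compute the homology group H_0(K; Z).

We work with the vertex ordering 0 < 1 < 2 < 3 < 4 < 5 < 6 < 7. The simplices of K, each written with vertices in increasing order, are:

  0-simplices (8): [0], [1], [2], [3], [4], [5], [6], [7]
  1-simplices (13): [0,1], [0,2], [0,4], [0,5], [0,6], [1,3], [2,4], [2,5], [3,6], [3,7], [4,7], [5,7], [6,7]
  2-simplices (3): [0,2,4], [0,2,5], [3,6,7]

giving chain groups C_0 ≅ Z^8, C_1 ≅ Z^13, C_2 ≅ Z^3.

Boundary ∂_1: C_1 → C_0 is given by ∂[p,q] = [q] − [p].
As a 8×13 matrix over Z this has rank 7, with invariant factors (1,1,1,1,1,1,1).

Boundary ∂_2: C_2 → C_1 maps a triangle to the signed sum of its edges. For instance
  ∂[3,6,7] = [6,7] − [3,7] + [3,6],
  ∂[0,2,4] = [2,4] − [0,4] + [0,2].
As a 13×3 matrix over Z this has rank 3, with invariant factors (1,1,1).

Computing H_k = (kernel of ∂_k) / (image of ∂_{k+1}):

  H_0: rank C_0 − rank ∂_1 = 8 − 7 = 1, and the invariant factors of ∂_1 are all 1, so H_0 = Z.

H_0 ≅ Z.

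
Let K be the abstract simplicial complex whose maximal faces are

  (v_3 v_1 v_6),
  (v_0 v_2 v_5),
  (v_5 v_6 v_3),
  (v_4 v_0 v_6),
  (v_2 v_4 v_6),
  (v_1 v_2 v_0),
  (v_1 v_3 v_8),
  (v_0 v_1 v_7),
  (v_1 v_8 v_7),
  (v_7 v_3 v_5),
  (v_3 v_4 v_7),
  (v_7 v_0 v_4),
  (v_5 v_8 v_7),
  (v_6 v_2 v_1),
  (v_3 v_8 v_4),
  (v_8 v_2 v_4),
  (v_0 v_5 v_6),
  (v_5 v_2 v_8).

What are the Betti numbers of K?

Fix the vertex order v_0 < v_1 < v_2 < v_3 < v_4 < v_5 < v_6 < v_7 < v_8 and write every simplex with vertices in increasing order. Then dim K = 2 and the simplices of K are:

  0-simplices (9): [v_0], [v_1], [v_2], [v_3], [v_4], [v_5], [v_6], [v_7], [v_8]
  1-simplices (27): (27 of them)
  2-simplices (18): (18 of them)

Hence C_0 ≅ Z^9, C_1 ≅ Z^27, C_2 ≅ Z^18.

The boundary map ∂_1: C_1 → C_0 sends each edge [p,q] (with p < q) to q − p.
The resulting 9×27 matrix has rank 8, and its Smith normal form has invariant factors (1,1,1,1,1,1,1,1).

Boundary ∂_2: C_2 → C_1 acts by ∂[p,q,r] = [q,r] − [p,r] + [p,q]. For instance
  ∂[v_0,v_4,v_7] = [v_4,v_7] − [v_0,v_7] + [v_0,v_4],
  ∂[v_5,v_7,v_8] = [v_7,v_8] − [v_5,v_8] + [v_5,v_7].
This gives a 27×18 integer matrix of rank 18; reducing to Smith normal form yields diagonal entries (1,1,1,1,1,1,1,1,1,1,1,1,1,1,1,1,1,2).

Computing H_k = (kernel of ∂_k) / (image of ∂_{k+1}):

  H_0: rank C_0 − rank ∂_1 = 9 − 8 = 1, and the invariant factors of ∂_1 are all 1, so H_0 = Z.
  H_1: rank ker ∂_1 − rank ∂_2 = (27 − 8) − 18 = 1, and ∂_2 has invariant factor 2 > 1, so H_1 = Z ⊕ Z/2.
  H_2: rank ker ∂_2 − rank ∂_3 = (18 − 18) − 0 = 0, and there is no ∂_3, so H_2 = 0.

Hence the Betti numbers are b_0 = 1, b_1 = 1, b_2 = 0.

b_0 = 1, b_1 = 1, b_2 = 0.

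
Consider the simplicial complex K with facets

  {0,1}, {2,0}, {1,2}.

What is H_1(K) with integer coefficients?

K has 3 vertices, 3 edges.
rank ∂_1 = 2, rank ∂_2 = 0 ⇒ b_1 = 3 − 2 − 0 = 1. So H_1 ≅ Z.

H_1 ≅ Z.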